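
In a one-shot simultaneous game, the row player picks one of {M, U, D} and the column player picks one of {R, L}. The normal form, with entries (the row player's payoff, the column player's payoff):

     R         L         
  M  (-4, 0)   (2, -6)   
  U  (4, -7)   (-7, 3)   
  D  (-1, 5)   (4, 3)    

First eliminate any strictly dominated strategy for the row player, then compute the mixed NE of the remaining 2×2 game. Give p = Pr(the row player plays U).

The row player's strategy M is strictly dominated by D: -1 > -4 and 4 > 2. Eliminate M.
The column player's indifference between R and L determines the row player's mixing probability p:
  the column player's payoff to R: p·(-7) + (1−p)·5 = -12p + 5
  the column player's payoff to L: p·3 + (1−p)·3 = 3
  -12p + 5 = 3  ⇒  -12p = -2  ⇒  p = 1/6.

p = 1/6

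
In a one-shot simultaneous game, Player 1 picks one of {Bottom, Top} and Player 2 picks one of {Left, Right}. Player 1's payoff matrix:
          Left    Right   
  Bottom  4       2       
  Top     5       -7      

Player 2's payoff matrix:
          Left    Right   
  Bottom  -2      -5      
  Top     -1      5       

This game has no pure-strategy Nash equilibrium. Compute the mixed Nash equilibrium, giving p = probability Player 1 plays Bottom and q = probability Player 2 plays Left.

p = 2/3, q = 9/10

For Player 2 to be willing to mix, Player 2 must be indifferent between Left and Right, which pins down Player 1's mix.
  Player 2's payoff to Left: p·(-2) + (1−p)·(-1) = -p - 1
  Player 2's payoff to Right: p·(-5) + (1−p)·5 = -10p + 5
  -p - 1 = -10p + 5  ⇒  9p = 6  ⇒  p = 2/3.
Player 2's mix must leave Player 1 indifferent between Bottom and Top.
  Player 1's payoff to Bottom: q·4 + (1−q)·2 = 2q + 2
  Player 1's payoff to Top: q·5 + (1−q)·(-7) = 12q - 7
  2q + 2 = 12q - 7  ⇒  -10q = -9  ⇒  q = 9/10.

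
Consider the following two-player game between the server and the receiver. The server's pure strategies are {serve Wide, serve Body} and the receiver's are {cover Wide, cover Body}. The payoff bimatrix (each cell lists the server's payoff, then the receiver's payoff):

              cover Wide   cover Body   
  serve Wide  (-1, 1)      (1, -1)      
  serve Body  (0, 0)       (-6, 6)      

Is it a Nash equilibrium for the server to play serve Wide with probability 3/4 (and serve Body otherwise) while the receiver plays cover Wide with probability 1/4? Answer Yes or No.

No

Given the receiver's mix q = 1/4, the server's payoff from serve Wide is 1/2 but from serve Body is -9/2. The server strictly prefers serve Wide, so the server would not mix.
So the proposed profile is not a Nash equilibrium.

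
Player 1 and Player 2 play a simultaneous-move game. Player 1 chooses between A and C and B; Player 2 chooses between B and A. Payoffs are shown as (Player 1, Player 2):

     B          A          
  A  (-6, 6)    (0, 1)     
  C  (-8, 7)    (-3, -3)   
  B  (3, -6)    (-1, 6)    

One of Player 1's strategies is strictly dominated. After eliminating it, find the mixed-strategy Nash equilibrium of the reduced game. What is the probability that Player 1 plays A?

p = 12/17

Player 1's strategy C is strictly dominated by A: -6 > -8 and 0 > -3. Eliminate C.
In a mixed equilibrium Player 2 is indifferent between B and A; this condition fixes p.
  Player 2's payoff to B: p·6 + (1−p)·(-6) = 12p - 6
  Player 2's payoff to A: p·1 + (1−p)·6 = -5p + 6
  12p - 6 = -5p + 6  ⇒  17p = 12  ⇒  p = 12/17.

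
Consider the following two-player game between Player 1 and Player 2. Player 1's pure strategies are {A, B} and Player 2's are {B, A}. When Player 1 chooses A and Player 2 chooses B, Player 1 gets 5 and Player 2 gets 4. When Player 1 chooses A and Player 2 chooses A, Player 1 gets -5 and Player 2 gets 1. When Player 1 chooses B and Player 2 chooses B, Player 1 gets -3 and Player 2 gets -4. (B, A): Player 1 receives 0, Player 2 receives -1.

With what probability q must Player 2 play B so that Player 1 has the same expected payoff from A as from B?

Player 2's mix must leave Player 1 indifferent between A and B.
  Player 1's payoff from A: q·5 + (1−q)·(-5) = 10q - 5
  Player 1's payoff from B: q·(-3) + (1−q)·0 = -3q
  10q - 5 = -3q  ⇒  13q = 5  ⇒  q = 5/13.

q = 5/13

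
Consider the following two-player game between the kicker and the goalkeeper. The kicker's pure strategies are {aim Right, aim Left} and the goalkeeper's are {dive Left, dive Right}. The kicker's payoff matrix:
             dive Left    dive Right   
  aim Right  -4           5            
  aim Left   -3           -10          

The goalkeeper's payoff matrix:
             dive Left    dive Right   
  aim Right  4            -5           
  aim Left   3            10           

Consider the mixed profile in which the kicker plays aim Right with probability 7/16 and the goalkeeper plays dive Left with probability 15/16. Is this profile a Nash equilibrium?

Check the goalkeeper's indifference given the kicker's mix p = 7/16:
  payoff from dive Left = 55/16; payoff from dive Right = 55/16 — equal.
Check the kicker's indifference given the goalkeeper's mix q = 15/16:
  payoff from aim Right = -55/16; payoff from aim Left = -55/16 — equal.
Both players are indifferent, so neither can profitably deviate.

Yes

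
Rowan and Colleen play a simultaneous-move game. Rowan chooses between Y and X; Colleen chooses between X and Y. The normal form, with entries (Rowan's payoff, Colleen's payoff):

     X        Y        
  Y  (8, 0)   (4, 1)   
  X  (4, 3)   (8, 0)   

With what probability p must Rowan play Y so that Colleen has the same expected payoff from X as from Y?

p = 3/4

Colleen's indifference between X and Y determines Rowan's mixing probability p:
  Colleen's payoff to X: p·0 + (1−p)·3 = -3p + 3
  Colleen's payoff to Y: p·1 + (1−p)·0 = p
  -3p + 3 = p  ⇒  -4p = -3  ⇒  p = 3/4.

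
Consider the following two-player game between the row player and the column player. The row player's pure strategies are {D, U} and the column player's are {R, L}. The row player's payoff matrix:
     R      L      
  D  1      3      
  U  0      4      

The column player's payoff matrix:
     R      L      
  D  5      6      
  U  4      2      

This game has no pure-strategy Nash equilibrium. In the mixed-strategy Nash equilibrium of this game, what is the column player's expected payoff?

14/3

The row player's mix must leave the column player indifferent between R and L.
  the column player's payoff to R: p·5 + (1−p)·4 = p + 4
  the column player's payoff to L: p·6 + (1−p)·2 = 4p + 2
  p + 4 = 4p + 2  ⇒  -3p = -2  ⇒  p = 2/3.
At equilibrium the column player is indifferent across columns, so the column player's payoff equals the payoff from R: (2/3)·5 + (1/3)·4 = 14/3.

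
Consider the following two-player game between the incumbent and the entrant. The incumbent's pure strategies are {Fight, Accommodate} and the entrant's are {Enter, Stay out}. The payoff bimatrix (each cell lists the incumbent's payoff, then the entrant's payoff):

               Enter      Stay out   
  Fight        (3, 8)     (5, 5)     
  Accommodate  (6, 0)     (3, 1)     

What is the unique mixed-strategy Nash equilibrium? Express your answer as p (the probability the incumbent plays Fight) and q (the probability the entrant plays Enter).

p = 1/4, q = 2/5

For the entrant to be willing to mix, the entrant must be indifferent between Enter and Stay out, which pins down the incumbent's mix.
  the entrant's payoff from Enter: p·8 + (1−p)·0 = 8p
  the entrant's payoff from Stay out: p·5 + (1−p)·1 = 4p + 1
  8p = 4p + 1  ⇒  4p = 1  ⇒  p = 1/4.
For the incumbent to be willing to mix, the incumbent must be indifferent between Fight and Accommodate, which pins down the entrant's mix.
  the incumbent's payoff to Fight: q·3 + (1−q)·5 = -2q + 5
  the incumbent's payoff to Accommodate: q·6 + (1−q)·3 = 3q + 3
  -2q + 5 = 3q + 3  ⇒  -5q = -2  ⇒  q = 2/5.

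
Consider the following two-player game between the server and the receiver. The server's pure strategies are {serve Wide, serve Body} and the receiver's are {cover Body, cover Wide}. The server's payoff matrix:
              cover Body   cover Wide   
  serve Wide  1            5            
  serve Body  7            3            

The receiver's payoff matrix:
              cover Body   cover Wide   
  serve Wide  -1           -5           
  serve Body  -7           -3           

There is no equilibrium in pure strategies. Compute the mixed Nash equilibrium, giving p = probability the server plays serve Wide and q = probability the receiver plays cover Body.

The server's mix must leave the receiver indifferent between cover Body and cover Wide.
  the receiver's payoff from cover Body: p·(-1) + (1−p)·(-7) = 6p - 7
  the receiver's payoff from cover Wide: p·(-5) + (1−p)·(-3) = -2p - 3
  6p - 7 = -2p - 3  ⇒  8p = 4  ⇒  p = 1/2.
The receiver's mix must leave the server indifferent between serve Wide and serve Body.
  the server's payoff to serve Wide: q·1 + (1−q)·5 = -4q + 5
  the server's payoff to serve Body: q·7 + (1−q)·3 = 4q + 3
  -4q + 5 = 4q + 3  ⇒  -8q = -2  ⇒  q = 1/4.

p = 1/2, q = 1/4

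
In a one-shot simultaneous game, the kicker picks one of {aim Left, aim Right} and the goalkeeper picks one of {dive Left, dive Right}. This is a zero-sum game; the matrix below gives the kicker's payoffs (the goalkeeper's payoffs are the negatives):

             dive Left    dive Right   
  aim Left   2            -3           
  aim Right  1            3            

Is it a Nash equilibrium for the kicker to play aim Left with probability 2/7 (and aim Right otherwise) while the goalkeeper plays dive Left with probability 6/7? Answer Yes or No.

Yes

Check the goalkeeper's indifference given the kicker's mix p = 2/7:
  payoff from dive Left = -9/7; payoff from dive Right = -9/7 — equal.
Check the kicker's indifference given the goalkeeper's mix q = 6/7:
  payoff from aim Left = 9/7; payoff from aim Right = 9/7 — equal.
Both players are indifferent, so neither can profitably deviate.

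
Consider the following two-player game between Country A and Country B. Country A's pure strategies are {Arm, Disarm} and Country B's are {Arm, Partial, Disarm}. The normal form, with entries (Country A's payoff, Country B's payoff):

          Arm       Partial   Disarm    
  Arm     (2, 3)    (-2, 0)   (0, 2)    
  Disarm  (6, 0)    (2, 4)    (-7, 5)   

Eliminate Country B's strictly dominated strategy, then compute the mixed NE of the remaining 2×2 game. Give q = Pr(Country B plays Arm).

Country B's strategy Partial is strictly dominated by Disarm: 2 > 0 and 5 > 4. Eliminate Partial.
Country B's mix must leave Country A indifferent between Arm and Disarm.
  Country A's payoff from Arm: q·2 + (1−q)·0 = 2q
  Country A's payoff from Disarm: q·6 + (1−q)·(-7) = 13q - 7
  2q = 13q - 7  ⇒  -11q = -7  ⇒  q = 7/11.

q = 7/11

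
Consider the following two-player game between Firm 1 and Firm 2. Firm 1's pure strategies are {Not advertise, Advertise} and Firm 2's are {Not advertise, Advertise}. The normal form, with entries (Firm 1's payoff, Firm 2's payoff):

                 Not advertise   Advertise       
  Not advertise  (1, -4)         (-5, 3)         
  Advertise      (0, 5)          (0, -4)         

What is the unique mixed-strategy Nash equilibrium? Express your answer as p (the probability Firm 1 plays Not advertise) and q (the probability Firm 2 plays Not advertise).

p = 9/16, q = 5/6

In a mixed equilibrium Firm 2 is indifferent between Not advertise and Advertise; this condition fixes p.
  Firm 2's payoff to Not advertise: p·(-4) + (1−p)·5 = -9p + 5
  Firm 2's payoff to Advertise: p·3 + (1−p)·(-4) = 7p - 4
  -9p + 5 = 7p - 4  ⇒  -16p = -9  ⇒  p = 9/16.
Firm 1's indifference between Not advertise and Advertise determines Firm 2's mixing probability q:
  Firm 1's payoff from Not advertise: q·1 + (1−q)·(-5) = 6q - 5
  Firm 1's payoff from Advertise: q·0 + (1−q)·0 = 0
  6q - 5 = 0  ⇒  6q = 5  ⇒  q = 5/6.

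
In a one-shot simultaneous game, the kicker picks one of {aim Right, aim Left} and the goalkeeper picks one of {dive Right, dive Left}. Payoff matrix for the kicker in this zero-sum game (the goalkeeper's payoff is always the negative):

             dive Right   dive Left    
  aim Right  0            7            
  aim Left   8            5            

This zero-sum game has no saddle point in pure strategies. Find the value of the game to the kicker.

v = 28/5

Set the kicker's expected payoff from aim Right equal to that from aim Left:
  the kicker's payoff from aim Right: q·0 + (1−q)·7 = -7q + 7
  the kicker's payoff from aim Left: q·8 + (1−q)·5 = 3q + 5
  -7q + 7 = 3q + 5  ⇒  -10q = -2  ⇒  q = 1/5.
The value is the kicker's expected payoff against this mix (using aim Right): (1/5)·0 + (4/5)·7 = 28/5.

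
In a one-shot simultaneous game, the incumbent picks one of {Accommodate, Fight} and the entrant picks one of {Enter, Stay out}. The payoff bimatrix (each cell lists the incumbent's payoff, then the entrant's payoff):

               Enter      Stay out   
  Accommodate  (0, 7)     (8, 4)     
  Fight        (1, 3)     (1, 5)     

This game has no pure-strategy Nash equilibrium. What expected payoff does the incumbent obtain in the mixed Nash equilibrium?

1

Set the incumbent's expected payoff from Accommodate equal to that from Fight:
  the incumbent's payoff to Accommodate: q·0 + (1−q)·8 = -8q + 8
  the incumbent's payoff to Fight: q·1 + (1−q)·1 = 1
  -8q + 8 = 1  ⇒  -8q = -7  ⇒  q = 7/8.
At equilibrium the incumbent is indifferent across rows, so the incumbent's payoff equals the payoff from Accommodate: (7/8)·0 + (1/8)·8 = 1.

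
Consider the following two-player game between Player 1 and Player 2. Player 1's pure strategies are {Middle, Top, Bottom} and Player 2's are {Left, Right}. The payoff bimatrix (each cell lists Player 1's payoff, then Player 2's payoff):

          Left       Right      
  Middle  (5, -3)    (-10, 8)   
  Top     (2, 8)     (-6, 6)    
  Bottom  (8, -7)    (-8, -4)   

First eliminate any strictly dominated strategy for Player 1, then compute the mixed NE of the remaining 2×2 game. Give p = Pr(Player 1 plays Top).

p = 3/5

Player 1's strategy Middle is strictly dominated by Bottom: 8 > 5 and -8 > -10. Eliminate Middle.
In a mixed equilibrium Player 2 is indifferent between Left and Right; this condition fixes p.
  Player 2's expected payoff from Left: p·8 + (1−p)·(-7) = 15p - 7
  Player 2's expected payoff from Right: p·6 + (1−p)·(-4) = 10p - 4
  15p - 7 = 10p - 4  ⇒  5p = 3  ⇒  p = 3/5.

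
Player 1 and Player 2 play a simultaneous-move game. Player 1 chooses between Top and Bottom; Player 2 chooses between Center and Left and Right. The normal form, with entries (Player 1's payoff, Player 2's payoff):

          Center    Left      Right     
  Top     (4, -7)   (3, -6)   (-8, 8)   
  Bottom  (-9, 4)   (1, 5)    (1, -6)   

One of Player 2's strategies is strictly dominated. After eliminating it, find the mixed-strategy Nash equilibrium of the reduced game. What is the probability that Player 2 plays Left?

Player 2's strategy Center is strictly dominated by Left: -6 > -7 and 5 > 4. Eliminate Center.
Set Player 1's expected payoff from Top equal to that from Bottom:
  Player 1's expected payoff from Top: q·3 + (1−q)·(-8) = 11q - 8
  Player 1's expected payoff from Bottom: q·1 + (1−q)·1 = 1
  11q - 8 = 1  ⇒  11q = 9  ⇒  q = 9/11.

q = 9/11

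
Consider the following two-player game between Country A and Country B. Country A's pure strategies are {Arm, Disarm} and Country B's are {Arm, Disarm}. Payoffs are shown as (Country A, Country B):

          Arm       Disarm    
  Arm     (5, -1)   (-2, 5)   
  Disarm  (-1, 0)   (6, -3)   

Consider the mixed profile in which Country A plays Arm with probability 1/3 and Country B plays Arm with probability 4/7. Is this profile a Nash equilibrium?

Check Country B's indifference given Country A's mix p = 1/3:
  payoff from Arm = -1/3; payoff from Disarm = -1/3 — equal.
Check Country A's indifference given Country B's mix q = 4/7:
  payoff from Arm = 2; payoff from Disarm = 2 — equal.
Both players are indifferent, so neither can profitably deviate.

Yes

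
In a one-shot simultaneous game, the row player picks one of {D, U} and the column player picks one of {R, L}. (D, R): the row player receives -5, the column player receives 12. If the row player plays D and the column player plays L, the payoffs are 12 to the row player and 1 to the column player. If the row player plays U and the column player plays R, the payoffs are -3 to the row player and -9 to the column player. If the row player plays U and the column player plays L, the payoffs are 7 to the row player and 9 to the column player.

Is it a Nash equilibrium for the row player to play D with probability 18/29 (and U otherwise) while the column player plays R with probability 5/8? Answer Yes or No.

No

Given the column player's mix q = 5/8, the row player's payoff from D is 11/8 but from U is 3/4. The row player strictly prefers D, so the row player would not mix.
So the proposed profile is not a Nash equilibrium.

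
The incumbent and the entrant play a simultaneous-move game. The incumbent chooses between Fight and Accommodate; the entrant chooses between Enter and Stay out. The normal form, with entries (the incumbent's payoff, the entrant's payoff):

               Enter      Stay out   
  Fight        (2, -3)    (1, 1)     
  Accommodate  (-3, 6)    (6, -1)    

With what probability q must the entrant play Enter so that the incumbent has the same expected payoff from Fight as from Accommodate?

For the incumbent to be willing to mix, the incumbent must be indifferent between Fight and Accommodate, which pins down the entrant's mix.
  the incumbent's expected payoff from Fight: q·2 + (1−q)·1 = q + 1
  the incumbent's expected payoff from Accommodate: q·(-3) + (1−q)·6 = -9q + 6
  q + 1 = -9q + 6  ⇒  10q = 5  ⇒  q = 1/2.

q = 1/2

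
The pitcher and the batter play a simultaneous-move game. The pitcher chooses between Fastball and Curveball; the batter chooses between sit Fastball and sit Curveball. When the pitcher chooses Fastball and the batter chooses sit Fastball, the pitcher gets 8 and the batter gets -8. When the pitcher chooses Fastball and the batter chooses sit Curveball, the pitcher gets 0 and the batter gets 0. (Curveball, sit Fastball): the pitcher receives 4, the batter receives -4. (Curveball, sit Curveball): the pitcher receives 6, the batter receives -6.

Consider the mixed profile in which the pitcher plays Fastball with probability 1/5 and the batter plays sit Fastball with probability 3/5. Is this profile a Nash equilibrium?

Check the batter's indifference given the pitcher's mix p = 1/5:
  payoff from sit Fastball = -24/5; payoff from sit Curveball = -24/5 — equal.
Check the pitcher's indifference given the batter's mix q = 3/5:
  payoff from Fastball = 24/5; payoff from Curveball = 24/5 — equal.
Both players are indifferent, so neither can profitably deviate.

Yes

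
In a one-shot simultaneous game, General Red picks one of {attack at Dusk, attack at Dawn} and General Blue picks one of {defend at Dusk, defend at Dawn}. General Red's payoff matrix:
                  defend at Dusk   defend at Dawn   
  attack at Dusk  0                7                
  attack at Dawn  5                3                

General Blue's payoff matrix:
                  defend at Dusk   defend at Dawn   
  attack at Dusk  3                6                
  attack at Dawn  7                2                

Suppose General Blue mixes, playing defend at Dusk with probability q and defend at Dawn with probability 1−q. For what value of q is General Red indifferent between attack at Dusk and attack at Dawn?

Set General Red's expected payoff from attack at Dusk equal to that from attack at Dawn:
  General Red's payoff from attack at Dusk: q·0 + (1−q)·7 = -7q + 7
  General Red's payoff from attack at Dawn: q·5 + (1−q)·3 = 2q + 3
  -7q + 7 = 2q + 3  ⇒  -9q = -4  ⇒  q = 4/9.

q = 4/9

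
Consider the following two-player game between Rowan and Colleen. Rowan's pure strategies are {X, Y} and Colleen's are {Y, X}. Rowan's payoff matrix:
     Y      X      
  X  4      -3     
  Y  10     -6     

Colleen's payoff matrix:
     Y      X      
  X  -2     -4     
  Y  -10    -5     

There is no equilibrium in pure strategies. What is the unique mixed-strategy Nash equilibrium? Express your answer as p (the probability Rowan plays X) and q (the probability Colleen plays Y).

p = 5/7, q = 1/3

For Colleen to be willing to mix, Colleen must be indifferent between Y and X, which pins down Rowan's mix.
  Colleen's payoff from Y: p·(-2) + (1−p)·(-10) = 8p - 10
  Colleen's payoff from X: p·(-4) + (1−p)·(-5) = p - 5
  8p - 10 = p - 5  ⇒  7p = 5  ⇒  p = 5/7.
Set Rowan's expected payoff from X equal to that from Y:
  Rowan's payoff from X: q·4 + (1−q)·(-3) = 7q - 3
  Rowan's payoff from Y: q·10 + (1−q)·(-6) = 16q - 6
  7q - 3 = 16q - 6  ⇒  -9q = -3  ⇒  q = 1/3.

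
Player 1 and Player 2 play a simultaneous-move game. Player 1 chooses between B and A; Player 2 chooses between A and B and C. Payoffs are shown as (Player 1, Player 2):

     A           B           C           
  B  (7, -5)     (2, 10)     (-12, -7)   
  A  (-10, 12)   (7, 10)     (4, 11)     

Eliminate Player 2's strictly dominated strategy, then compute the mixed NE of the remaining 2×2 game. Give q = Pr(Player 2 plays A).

q = 5/22

Player 2's strategy C is strictly dominated by A: -5 > -7 and 12 > 11. Eliminate C.
For Player 1 to be willing to mix, Player 1 must be indifferent between B and A, which pins down Player 2's mix.
  Player 1's payoff to B: q·7 + (1−q)·2 = 5q + 2
  Player 1's payoff to A: q·(-10) + (1−q)·7 = -17q + 7
  5q + 2 = -17q + 7  ⇒  22q = 5  ⇒  q = 5/22.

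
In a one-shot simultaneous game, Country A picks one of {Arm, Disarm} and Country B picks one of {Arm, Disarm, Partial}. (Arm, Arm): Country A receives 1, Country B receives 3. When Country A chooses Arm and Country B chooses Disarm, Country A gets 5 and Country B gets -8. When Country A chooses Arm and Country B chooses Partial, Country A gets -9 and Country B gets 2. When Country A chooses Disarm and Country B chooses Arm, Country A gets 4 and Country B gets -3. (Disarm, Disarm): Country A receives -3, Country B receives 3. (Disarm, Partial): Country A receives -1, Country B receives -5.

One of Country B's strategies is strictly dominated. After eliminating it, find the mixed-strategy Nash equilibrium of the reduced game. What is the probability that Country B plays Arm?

q = 8/11

Country B's strategy Partial is strictly dominated by Arm: 3 > 2 and -3 > -5. Eliminate Partial.
Country A's indifference between Arm and Disarm determines Country B's mixing probability q:
  Country A's payoff from Arm: q·1 + (1−q)·5 = -4q + 5
  Country A's payoff from Disarm: q·4 + (1−q)·(-3) = 7q - 3
  -4q + 5 = 7q - 3  ⇒  -11q = -8  ⇒  q = 8/11.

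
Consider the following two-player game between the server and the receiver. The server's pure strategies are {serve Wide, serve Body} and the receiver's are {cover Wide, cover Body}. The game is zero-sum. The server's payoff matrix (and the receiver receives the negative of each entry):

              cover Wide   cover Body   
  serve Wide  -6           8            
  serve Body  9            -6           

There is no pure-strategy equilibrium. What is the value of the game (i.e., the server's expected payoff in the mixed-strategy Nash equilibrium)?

For the server to be willing to mix, the server must be indifferent between serve Wide and serve Body, which pins down the receiver's mix.
  the server's payoff to serve Wide: q·(-6) + (1−q)·8 = -14q + 8
  the server's payoff to serve Body: q·9 + (1−q)·(-6) = 15q - 6
  -14q + 8 = 15q - 6  ⇒  -29q = -14  ⇒  q = 14/29.
The value is the server's expected payoff against this mix (using serve Wide): (14/29)·(-6) + (15/29)·8 = 36/29.

v = 36/29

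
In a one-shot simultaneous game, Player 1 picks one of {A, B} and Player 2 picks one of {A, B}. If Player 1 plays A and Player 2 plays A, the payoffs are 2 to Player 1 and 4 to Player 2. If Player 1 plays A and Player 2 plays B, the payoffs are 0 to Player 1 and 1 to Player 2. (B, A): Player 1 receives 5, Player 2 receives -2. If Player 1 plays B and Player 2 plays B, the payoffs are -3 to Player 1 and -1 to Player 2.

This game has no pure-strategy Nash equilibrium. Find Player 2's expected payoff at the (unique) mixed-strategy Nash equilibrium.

-1/2

Set Player 2's expected payoff from A equal to that from B:
  Player 2's payoff from A: p·4 + (1−p)·(-2) = 6p - 2
  Player 2's payoff from B: p·1 + (1−p)·(-1) = 2p - 1
  6p - 2 = 2p - 1  ⇒  4p = 1  ⇒  p = 1/4.
At equilibrium Player 2 is indifferent across columns, so Player 2's payoff equals the payoff from A: (1/4)·4 + (3/4)·(-2) = -1/2.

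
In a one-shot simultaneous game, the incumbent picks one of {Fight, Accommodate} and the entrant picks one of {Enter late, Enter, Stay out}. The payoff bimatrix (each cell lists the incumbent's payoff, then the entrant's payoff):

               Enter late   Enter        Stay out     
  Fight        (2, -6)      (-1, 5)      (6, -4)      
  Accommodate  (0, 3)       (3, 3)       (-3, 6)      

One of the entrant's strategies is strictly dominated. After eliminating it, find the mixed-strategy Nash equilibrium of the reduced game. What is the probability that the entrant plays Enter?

The entrant's strategy Enter late is strictly dominated by Stay out: -4 > -6 and 6 > 3. Eliminate Enter late.
For the incumbent to be willing to mix, the incumbent must be indifferent between Fight and Accommodate, which pins down the entrant's mix.
  the incumbent's payoff to Fight: q·(-1) + (1−q)·6 = -7q + 6
  the incumbent's payoff to Accommodate: q·3 + (1−q)·(-3) = 6q - 3
  -7q + 6 = 6q - 3  ⇒  -13q = -9  ⇒  q = 9/13.

q = 9/13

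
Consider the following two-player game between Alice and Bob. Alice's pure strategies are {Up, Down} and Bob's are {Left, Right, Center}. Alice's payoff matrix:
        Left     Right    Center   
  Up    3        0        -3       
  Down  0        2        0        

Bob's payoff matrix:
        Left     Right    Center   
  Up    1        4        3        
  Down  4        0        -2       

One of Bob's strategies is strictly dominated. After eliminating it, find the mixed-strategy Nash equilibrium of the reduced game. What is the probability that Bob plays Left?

Bob's strategy Center is strictly dominated by Right: 4 > 3 and 0 > -2. Eliminate Center.
Set Alice's expected payoff from Up equal to that from Down:
  Alice's payoff to Up: q·3 + (1−q)·0 = 3q
  Alice's payoff to Down: q·0 + (1−q)·2 = -2q + 2
  3q = -2q + 2  ⇒  5q = 2  ⇒  q = 2/5.

q = 2/5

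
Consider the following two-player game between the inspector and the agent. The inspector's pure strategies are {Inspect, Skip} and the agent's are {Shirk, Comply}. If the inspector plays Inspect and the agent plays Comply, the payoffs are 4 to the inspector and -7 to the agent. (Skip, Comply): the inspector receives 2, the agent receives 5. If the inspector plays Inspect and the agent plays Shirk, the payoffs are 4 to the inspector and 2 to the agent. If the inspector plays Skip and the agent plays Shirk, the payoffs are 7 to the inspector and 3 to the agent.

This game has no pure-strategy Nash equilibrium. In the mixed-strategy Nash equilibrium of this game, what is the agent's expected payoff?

Set the agent's expected payoff from Shirk equal to that from Comply:
  the agent's expected payoff from Shirk: p·2 + (1−p)·3 = -p + 3
  the agent's expected payoff from Comply: p·(-7) + (1−p)·5 = -12p + 5
  -p + 3 = -12p + 5  ⇒  11p = 2  ⇒  p = 2/11.
At equilibrium the agent is indifferent across columns, so the agent's payoff equals the payoff from Shirk: (2/11)·2 + (9/11)·3 = 31/11.

31/11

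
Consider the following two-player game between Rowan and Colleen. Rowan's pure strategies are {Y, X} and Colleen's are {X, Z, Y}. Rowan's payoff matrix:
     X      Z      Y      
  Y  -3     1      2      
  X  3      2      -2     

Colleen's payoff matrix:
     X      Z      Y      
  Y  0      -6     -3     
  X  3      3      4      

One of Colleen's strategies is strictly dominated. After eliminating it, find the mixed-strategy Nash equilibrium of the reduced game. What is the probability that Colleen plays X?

q = 2/5

Colleen's strategy Z is strictly dominated by Y: -3 > -6 and 4 > 3. Eliminate Z.
In a mixed equilibrium Rowan is indifferent between Y and X; this condition fixes q.
  Rowan's payoff to Y: q·(-3) + (1−q)·2 = -5q + 2
  Rowan's payoff to X: q·3 + (1−q)·(-2) = 5q - 2
  -5q + 2 = 5q - 2  ⇒  -10q = -4  ⇒  q = 2/5.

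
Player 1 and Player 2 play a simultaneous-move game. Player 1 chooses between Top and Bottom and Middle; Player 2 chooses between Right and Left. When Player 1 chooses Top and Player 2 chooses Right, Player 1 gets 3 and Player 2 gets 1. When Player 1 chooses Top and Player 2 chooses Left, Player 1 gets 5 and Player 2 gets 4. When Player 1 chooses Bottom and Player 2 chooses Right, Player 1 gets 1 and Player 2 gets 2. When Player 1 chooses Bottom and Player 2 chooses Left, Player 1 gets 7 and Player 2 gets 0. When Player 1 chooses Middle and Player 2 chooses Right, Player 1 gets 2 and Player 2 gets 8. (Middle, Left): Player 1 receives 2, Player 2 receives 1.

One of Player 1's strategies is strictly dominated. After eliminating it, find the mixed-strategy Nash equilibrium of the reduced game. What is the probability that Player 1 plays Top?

p = 2/5

Player 1's strategy Middle is strictly dominated by Top: 3 > 2 and 5 > 2. Eliminate Middle.
In a mixed equilibrium Player 2 is indifferent between Right and Left; this condition fixes p.
  Player 2's expected payoff from Right: p·1 + (1−p)·2 = -p + 2
  Player 2's expected payoff from Left: p·4 + (1−p)·0 = 4p
  -p + 2 = 4p  ⇒  -5p = -2  ⇒  p = 2/5.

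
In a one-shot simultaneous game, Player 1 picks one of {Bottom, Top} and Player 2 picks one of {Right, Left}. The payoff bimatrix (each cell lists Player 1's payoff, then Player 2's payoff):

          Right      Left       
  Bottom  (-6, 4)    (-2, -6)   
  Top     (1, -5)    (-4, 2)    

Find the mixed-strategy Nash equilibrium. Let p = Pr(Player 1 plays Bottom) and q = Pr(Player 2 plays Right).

p = 7/17, q = 2/9

In a mixed equilibrium Player 2 is indifferent between Right and Left; this condition fixes p.
  Player 2's payoff from Right: p·4 + (1−p)·(-5) = 9p - 5
  Player 2's payoff from Left: p·(-6) + (1−p)·2 = -8p + 2
  9p - 5 = -8p + 2  ⇒  17p = 7  ⇒  p = 7/17.
Player 1's indifference between Bottom and Top determines Player 2's mixing probability q:
  Player 1's payoff to Bottom: q·(-6) + (1−q)·(-2) = -4q - 2
  Player 1's payoff to Top: q·1 + (1−q)·(-4) = 5q - 4
  -4q - 2 = 5q - 4  ⇒  -9q = -2  ⇒  q = 2/9.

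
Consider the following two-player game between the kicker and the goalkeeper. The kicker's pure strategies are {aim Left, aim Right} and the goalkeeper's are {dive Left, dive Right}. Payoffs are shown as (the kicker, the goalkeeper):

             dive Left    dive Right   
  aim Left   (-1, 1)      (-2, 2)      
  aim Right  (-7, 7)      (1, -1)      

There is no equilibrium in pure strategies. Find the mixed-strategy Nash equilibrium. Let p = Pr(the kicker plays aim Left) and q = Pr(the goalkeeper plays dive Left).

In a mixed equilibrium the goalkeeper is indifferent between dive Left and dive Right; this condition fixes p.
  the goalkeeper's payoff from dive Left: p·1 + (1−p)·7 = -6p + 7
  the goalkeeper's payoff from dive Right: p·2 + (1−p)·(-1) = 3p - 1
  -6p + 7 = 3p - 1  ⇒  -9p = -8  ⇒  p = 8/9.
The kicker's indifference between aim Left and aim Right determines the goalkeeper's mixing probability q:
  the kicker's expected payoff from aim Left: q·(-1) + (1−q)·(-2) = q - 2
  the kicker's expected payoff from aim Right: q·(-7) + (1−q)·1 = -8q + 1
  q - 2 = -8q + 1  ⇒  9q = 3  ⇒  q = 1/3.

p = 8/9, q = 1/3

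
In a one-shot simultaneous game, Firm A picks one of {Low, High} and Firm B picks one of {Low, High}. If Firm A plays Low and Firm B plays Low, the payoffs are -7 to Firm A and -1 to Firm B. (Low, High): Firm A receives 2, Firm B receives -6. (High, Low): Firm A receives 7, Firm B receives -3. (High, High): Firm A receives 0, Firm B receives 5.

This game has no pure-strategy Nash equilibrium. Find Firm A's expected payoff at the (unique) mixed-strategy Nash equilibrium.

Set Firm A's expected payoff from Low equal to that from High:
  Firm A's payoff from Low: q·(-7) + (1−q)·2 = -9q + 2
  Firm A's payoff from High: q·7 + (1−q)·0 = 7q
  -9q + 2 = 7q  ⇒  -16q = -2  ⇒  q = 1/8.
At equilibrium Firm A is indifferent across rows, so Firm A's payoff equals the payoff from Low: (1/8)·(-7) + (7/8)·2 = 7/8.

7/8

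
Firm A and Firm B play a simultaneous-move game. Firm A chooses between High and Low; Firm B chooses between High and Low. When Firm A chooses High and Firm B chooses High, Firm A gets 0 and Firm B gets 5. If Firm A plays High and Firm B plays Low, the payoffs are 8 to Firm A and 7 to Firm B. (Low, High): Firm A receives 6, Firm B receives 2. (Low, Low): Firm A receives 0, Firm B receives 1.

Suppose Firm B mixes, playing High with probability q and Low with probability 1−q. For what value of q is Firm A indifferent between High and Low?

q = 4/7

Set Firm A's expected payoff from High equal to that from Low:
  Firm A's payoff to High: q·0 + (1−q)·8 = -8q + 8
  Firm A's payoff to Low: q·6 + (1−q)·0 = 6q
  -8q + 8 = 6q  ⇒  -14q = -8  ⇒  q = 4/7.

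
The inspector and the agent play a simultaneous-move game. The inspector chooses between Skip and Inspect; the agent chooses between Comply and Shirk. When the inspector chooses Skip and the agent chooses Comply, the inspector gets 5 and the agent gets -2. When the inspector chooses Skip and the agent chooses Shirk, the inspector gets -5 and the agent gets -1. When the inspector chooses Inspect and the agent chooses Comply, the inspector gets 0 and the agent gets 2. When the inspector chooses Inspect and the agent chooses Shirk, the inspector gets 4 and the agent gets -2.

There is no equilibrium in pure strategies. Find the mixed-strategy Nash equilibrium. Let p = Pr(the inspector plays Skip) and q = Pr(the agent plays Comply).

Set the agent's expected payoff from Comply equal to that from Shirk:
  the agent's payoff from Comply: p·(-2) + (1−p)·2 = -4p + 2
  the agent's payoff from Shirk: p·(-1) + (1−p)·(-2) = p - 2
  -4p + 2 = p - 2  ⇒  -5p = -4  ⇒  p = 4/5.
Set the inspector's expected payoff from Skip equal to that from Inspect:
  the inspector's payoff to Skip: q·5 + (1−q)·(-5) = 10q - 5
  the inspector's payoff to Inspect: q·0 + (1−q)·4 = -4q + 4
  10q - 5 = -4q + 4  ⇒  14q = 9  ⇒  q = 9/14.

p = 4/5, q = 9/14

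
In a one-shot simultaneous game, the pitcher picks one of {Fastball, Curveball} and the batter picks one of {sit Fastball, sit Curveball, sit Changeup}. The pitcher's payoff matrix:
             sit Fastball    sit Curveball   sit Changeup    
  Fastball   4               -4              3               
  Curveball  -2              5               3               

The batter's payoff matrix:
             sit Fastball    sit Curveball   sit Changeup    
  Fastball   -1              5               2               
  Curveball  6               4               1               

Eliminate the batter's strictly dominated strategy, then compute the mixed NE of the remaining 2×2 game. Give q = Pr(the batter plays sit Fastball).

The batter's strategy sit Changeup is strictly dominated by sit Curveball: 5 > 2 and 4 > 1. Eliminate sit Changeup.
In a mixed equilibrium the pitcher is indifferent between Fastball and Curveball; this condition fixes q.
  the pitcher's payoff from Fastball: q·4 + (1−q)·(-4) = 8q - 4
  the pitcher's payoff from Curveball: q·(-2) + (1−q)·5 = -7q + 5
  8q - 4 = -7q + 5  ⇒  15q = 9  ⇒  q = 3/5.

q = 3/5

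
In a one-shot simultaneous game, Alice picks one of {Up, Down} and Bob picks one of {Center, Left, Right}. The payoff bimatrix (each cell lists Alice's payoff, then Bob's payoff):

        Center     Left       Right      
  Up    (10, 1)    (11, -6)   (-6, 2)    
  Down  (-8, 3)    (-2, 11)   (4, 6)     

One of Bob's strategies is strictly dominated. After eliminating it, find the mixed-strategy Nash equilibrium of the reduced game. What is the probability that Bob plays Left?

Bob's strategy Center is strictly dominated by Right: 2 > 1 and 6 > 3. Eliminate Center.
For Alice to be willing to mix, Alice must be indifferent between Up and Down, which pins down Bob's mix.
  Alice's payoff from Up: q·11 + (1−q)·(-6) = 17q - 6
  Alice's payoff from Down: q·(-2) + (1−q)·4 = -6q + 4
  17q - 6 = -6q + 4  ⇒  23q = 10  ⇒  q = 10/23.

q = 10/23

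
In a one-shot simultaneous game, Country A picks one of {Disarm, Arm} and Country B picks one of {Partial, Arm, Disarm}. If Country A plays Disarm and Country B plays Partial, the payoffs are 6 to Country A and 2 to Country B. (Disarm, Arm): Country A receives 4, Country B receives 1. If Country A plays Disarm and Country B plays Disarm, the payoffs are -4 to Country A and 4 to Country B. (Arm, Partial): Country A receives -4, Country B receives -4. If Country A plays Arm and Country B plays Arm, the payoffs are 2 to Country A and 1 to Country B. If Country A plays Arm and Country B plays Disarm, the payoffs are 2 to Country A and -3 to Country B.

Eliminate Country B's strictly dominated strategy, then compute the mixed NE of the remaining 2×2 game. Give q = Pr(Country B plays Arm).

Country B's strategy Partial is strictly dominated by Disarm: 4 > 2 and -3 > -4. Eliminate Partial.
Set Country A's expected payoff from Disarm equal to that from Arm:
  Country A's payoff to Disarm: q·4 + (1−q)·(-4) = 8q - 4
  Country A's payoff to Arm: q·2 + (1−q)·2 = 2
  8q - 4 = 2  ⇒  8q = 6  ⇒  q = 3/4.

q = 3/4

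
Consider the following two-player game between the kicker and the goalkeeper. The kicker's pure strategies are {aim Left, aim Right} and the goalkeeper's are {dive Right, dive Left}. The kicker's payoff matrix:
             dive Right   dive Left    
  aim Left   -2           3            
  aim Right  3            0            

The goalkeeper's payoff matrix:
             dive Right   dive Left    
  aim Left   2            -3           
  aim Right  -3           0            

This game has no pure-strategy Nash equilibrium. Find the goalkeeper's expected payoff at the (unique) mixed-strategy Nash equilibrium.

In a mixed equilibrium the goalkeeper is indifferent between dive Right and dive Left; this condition fixes p.
  the goalkeeper's payoff from dive Right: p·2 + (1−p)·(-3) = 5p - 3
  the goalkeeper's payoff from dive Left: p·(-3) + (1−p)·0 = -3p
  5p - 3 = -3p  ⇒  8p = 3  ⇒  p = 3/8.
At equilibrium the goalkeeper is indifferent across columns, so the goalkeeper's payoff equals the payoff from dive Right: (3/8)·2 + (5/8)·(-3) = -9/8.

-9/8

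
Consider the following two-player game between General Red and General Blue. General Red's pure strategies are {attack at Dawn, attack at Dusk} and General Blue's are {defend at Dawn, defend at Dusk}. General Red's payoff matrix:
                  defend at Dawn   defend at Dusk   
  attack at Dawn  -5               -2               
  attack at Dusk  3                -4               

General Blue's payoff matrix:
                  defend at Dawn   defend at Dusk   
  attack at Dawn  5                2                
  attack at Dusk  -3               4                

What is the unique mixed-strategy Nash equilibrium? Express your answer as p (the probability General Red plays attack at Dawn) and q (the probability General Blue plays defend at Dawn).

p = 7/10, q = 1/5

General Blue's indifference between defend at Dawn and defend at Dusk determines General Red's mixing probability p:
  General Blue's expected payoff from defend at Dawn: p·5 + (1−p)·(-3) = 8p - 3
  General Blue's expected payoff from defend at Dusk: p·2 + (1−p)·4 = -2p + 4
  8p - 3 = -2p + 4  ⇒  10p = 7  ⇒  p = 7/10.
In a mixed equilibrium General Red is indifferent between attack at Dawn and attack at Dusk; this condition fixes q.
  General Red's payoff from attack at Dawn: q·(-5) + (1−q)·(-2) = -3q - 2
  General Red's payoff from attack at Dusk: q·3 + (1−q)·(-4) = 7q - 4
  -3q - 2 = 7q - 4  ⇒  -10q = -2  ⇒  q = 1/5.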